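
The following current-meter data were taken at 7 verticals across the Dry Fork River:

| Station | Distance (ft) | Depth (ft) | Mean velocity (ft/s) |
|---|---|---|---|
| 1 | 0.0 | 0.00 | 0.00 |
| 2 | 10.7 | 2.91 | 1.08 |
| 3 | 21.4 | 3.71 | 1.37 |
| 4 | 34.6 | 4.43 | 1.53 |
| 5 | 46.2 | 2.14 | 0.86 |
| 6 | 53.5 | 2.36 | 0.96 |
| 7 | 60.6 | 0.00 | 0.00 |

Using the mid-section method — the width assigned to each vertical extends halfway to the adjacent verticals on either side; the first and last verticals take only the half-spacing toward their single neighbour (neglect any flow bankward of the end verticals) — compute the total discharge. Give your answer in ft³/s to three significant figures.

212 ft³/s

w_2 = (21.4 − 0.0)/2 = 10.7 ft; q_2 = 1.08 × 2.91 × 10.7 = 33.63 ft³/s
w_3 = (34.6 − 10.7)/2 = 11.95 ft; q_3 = 1.37 × 3.71 × 11.95 = 60.74 ft³/s
w_4 = (46.2 − 21.4)/2 = 12.4 ft; q_4 = 1.53 × 4.43 × 12.4 = 84.05 ft³/s
w_5 = (53.5 − 34.6)/2 = 9.45 ft; q_5 = 0.86 × 2.14 × 9.45 = 17.39 ft³/s
w_6 = (60.6 − 46.2)/2 = 7.2 ft; q_6 = 0.96 × 2.36 × 7.2 = 16.31 ft³/s
Stations 1, 7 contribute zero (depth or velocity is 0).
Q = Σ qᵢ = 212.1 ft³/s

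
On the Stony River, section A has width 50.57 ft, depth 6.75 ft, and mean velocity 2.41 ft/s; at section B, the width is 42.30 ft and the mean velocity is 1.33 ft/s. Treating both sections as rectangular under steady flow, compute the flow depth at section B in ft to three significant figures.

14.6 ft

Q = A₁V₁ = (50.57×6.75) × 2.41 = 822.6 ft³/s
d₂ = Q/(b₂ V₂) = 822.6/(42.30×1.33) = 14.62 ft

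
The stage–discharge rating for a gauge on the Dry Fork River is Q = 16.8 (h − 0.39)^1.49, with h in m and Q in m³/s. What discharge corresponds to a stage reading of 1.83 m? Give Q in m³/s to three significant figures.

28.9 m³/s

Q = 16.8 × (1.83 − 0.39)^1.49 = 16.8 × 1.44^1.49 = 28.92 m³/s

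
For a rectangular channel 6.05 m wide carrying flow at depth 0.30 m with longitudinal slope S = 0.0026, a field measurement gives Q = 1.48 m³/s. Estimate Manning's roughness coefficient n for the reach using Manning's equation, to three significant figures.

A = b·y = 6.05 × 0.30 = 1.815 m²
P = b + 2y = 6.05 + 2×0.30 = 6.650 m
R = A/P = 1.815/6.650 = 0.2729 m
n = (1/Q)·A·R^(2/3)·S^(1/2) = (1/1.48) × 1.815 × 0.4208 × 0.05099 = 0.02631

0.0263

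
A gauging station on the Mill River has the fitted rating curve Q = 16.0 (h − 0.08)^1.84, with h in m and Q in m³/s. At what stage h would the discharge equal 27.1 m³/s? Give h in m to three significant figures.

h − h₀ = (Q/C)^(1/b) = (27.1/16.0)^(1/1.84) = 1.332 m
h = 0.08 + 1.332 = 1.412 m

1.41 m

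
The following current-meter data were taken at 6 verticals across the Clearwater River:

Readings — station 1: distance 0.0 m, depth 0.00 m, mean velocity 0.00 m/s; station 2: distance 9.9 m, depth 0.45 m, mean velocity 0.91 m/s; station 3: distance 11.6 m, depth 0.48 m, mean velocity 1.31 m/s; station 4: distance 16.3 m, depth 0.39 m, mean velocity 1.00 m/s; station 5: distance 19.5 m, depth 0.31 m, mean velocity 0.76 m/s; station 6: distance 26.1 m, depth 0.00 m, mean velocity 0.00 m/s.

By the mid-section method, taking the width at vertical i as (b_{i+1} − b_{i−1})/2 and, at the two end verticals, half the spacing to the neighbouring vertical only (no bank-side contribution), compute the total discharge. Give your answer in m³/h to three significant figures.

25500 m³/h

w_2 = (11.6 − 0.0)/2 = 5.8 m; q_2 = 0.91 × 0.45 × 5.8 = 2.375 m³/s
w_3 = (16.3 − 9.9)/2 = 3.2 m; q_3 = 1.31 × 0.48 × 3.2 = 2.012 m³/s
w_4 = (19.5 − 11.6)/2 = 3.95 m; q_4 = 1.00 × 0.39 × 3.95 = 1.541 m³/s
w_5 = (26.1 − 16.3)/2 = 4.9 m; q_5 = 0.76 × 0.31 × 4.9 = 1.154 m³/s
Stations 1, 6 contribute zero (depth or velocity is 0).
Q = Σ qᵢ = 7.082 m³/s
= 7.082 × 3600 = 25500 m³/h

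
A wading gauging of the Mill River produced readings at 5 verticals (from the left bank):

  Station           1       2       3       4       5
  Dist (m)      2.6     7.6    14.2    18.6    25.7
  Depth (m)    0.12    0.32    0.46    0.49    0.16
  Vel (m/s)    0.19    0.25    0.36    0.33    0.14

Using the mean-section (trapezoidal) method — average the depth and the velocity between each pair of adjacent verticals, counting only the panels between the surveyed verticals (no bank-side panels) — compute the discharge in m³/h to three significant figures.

Panel 1-2: Δb = 5 m, d̄ = (0.12+0.32)/2 = 0.22, v̄ = (0.19+0.25)/2 = 0.22 → q = 5×0.22×0.22 = 0.2420 m³/s
Panel 2-3: Δb = 6.6 m, d̄ = (0.32+0.46)/2 = 0.39, v̄ = (0.25+0.36)/2 = 0.305 → q = 6.6×0.39×0.305 = 0.7851 m³/s
Panel 3-4: Δb = 4.4 m, d̄ = (0.46+0.49)/2 = 0.475, v̄ = (0.36+0.33)/2 = 0.345 → q = 4.4×0.475×0.345 = 0.7211 m³/s
Panel 4-5: Δb = 7.1 m, d̄ = (0.49+0.16)/2 = 0.325, v̄ = (0.33+0.14)/2 = 0.235 → q = 7.1×0.325×0.235 = 0.5423 m³/s
Q = Σ q = 2.290 m³/s
= 2.290 × 3600 = 8245 m³/h

8250 m³/h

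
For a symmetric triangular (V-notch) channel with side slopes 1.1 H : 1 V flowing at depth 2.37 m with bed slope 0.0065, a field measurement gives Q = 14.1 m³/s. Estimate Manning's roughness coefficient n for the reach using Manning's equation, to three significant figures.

A = z·y² = 1.1×2.37² = 6.179 m²
P = 2y√(1+z²) = 2×2.37×√(1+1.1²) = 7.047 m
R = A/P = 6.179/7.047 = 0.8768 m
n = (1/Q)·A·R^(2/3)·S^(1/2) = (1/14.1) × 6.179 × 0.9161 × 0.08062 = 0.03236

0.0324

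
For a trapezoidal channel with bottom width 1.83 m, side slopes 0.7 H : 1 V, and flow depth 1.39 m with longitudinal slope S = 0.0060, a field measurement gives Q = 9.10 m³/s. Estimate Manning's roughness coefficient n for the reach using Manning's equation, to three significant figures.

0.0273

A = (b + z·y)·y = (1.83 + 0.7×1.39)×1.39 = 3.896 m²
P = b + 2y√(1+z²) = 1.83 + 2×1.39×√(1+0.7²) = 5.223 m
R = A/P = 3.896/5.223 = 0.7459 m
n = (1/Q)·A·R^(2/3)·S^(1/2) = (1/9.10) × 3.896 × 0.8225 × 0.07746 = 0.02728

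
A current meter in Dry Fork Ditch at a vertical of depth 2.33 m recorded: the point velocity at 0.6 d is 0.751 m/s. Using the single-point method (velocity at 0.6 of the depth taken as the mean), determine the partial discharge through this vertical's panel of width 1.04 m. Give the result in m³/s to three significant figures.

v̄ = v₀.₆ = 0.751 m/s
q = v̄ × d × w = 0.7510 × 2.33 × 1.04 = 1.820 m³/s

1.82 m³/s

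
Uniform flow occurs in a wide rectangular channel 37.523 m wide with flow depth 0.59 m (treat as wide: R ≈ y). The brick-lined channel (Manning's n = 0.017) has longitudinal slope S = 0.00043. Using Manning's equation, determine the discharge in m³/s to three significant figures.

19.0 m³/s

A = b·y = 37.523 × 0.59 = 22.14 m²
Wide channel: R ≈ y = 0.59 m
Q = (1/n)·A·R^(2/3)·S^(1/2) = (1/0.017) × 22.14 × 0.5900^(2/3) × 0.00043^(1/2) = 19.00 m³/s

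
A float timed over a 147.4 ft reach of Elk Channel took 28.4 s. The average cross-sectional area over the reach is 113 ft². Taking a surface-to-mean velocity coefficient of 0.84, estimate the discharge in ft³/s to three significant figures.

v_surface = L / t̄ = 147.4 / 28.4 = 5.190 ft/s
v_mean = 0.84 × 5.190 = 4.360 ft/s
Q = A × v_mean = 113 × 4.360 = 492.6 ft³/s

493 ft³/s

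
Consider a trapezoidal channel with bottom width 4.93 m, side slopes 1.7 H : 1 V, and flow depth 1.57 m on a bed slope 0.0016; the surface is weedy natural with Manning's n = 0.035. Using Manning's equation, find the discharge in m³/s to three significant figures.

14.3 m³/s

A = (b + z·y)·y = (4.93 + 1.7×1.57)×1.57 = 11.93 m²
P = b + 2y√(1+z²) = 4.93 + 2×1.57×√(1+1.7²) = 11.12 m
R = A/P = 11.93/11.12 = 1.073 m
Q = (1/n)·A·R^(2/3)·S^(1/2) = (1/0.035) × 11.93 × 1.073^(2/3) × 0.0016^(1/2) = 14.29 m³/s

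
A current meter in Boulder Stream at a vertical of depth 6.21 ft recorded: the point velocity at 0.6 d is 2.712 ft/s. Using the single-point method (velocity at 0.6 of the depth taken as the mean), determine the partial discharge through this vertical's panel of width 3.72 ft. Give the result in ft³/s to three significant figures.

v̄ = v₀.₆ = 2.712 ft/s
q = v̄ × d × w = 2.712 × 6.21 × 3.72 = 62.65 ft³/s

62.7 ft³/s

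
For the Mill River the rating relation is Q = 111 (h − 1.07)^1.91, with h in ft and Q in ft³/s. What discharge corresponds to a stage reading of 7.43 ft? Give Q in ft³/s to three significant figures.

3800 ft³/s

Q = 111 × (7.43 − 1.07)^1.91 = 111 × 6.36^1.91 = 3801 ft³/s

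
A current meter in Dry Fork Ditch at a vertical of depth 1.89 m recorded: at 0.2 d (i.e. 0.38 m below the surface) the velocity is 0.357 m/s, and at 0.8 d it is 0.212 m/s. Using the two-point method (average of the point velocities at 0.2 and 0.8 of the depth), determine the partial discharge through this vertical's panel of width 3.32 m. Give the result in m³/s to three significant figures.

1.79 m³/s

v̄ = (0.357 + 0.212) / 2 = 0.2845 m/s
q = v̄ × d × w = 0.2845 × 1.89 × 3.32 = 1.785 m³/s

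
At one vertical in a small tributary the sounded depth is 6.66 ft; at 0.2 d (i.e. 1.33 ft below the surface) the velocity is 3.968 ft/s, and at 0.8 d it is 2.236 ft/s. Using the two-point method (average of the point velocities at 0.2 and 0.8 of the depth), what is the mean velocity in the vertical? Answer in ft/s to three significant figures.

v̄ = (3.968 + 2.236) / 2 = 3.102 ft/s

3.10 ft/s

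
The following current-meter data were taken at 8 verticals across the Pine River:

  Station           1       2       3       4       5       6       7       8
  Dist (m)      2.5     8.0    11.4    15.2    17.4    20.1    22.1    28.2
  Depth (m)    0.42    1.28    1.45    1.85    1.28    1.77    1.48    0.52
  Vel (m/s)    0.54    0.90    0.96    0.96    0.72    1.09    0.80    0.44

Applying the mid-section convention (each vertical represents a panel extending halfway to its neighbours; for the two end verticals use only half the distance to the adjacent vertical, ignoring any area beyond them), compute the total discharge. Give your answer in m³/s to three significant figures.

28.4 m³/s

w_1 = (8.0 − 2.5)/2 = 2.75 m; q_1 = 0.54 × 0.42 × 2.75 = 0.6237 m³/s
w_2 = (11.4 − 2.5)/2 = 4.45 m; q_2 = 0.90 × 1.28 × 4.45 = 5.126 m³/s
w_3 = (15.2 − 8.0)/2 = 3.6 m; q_3 = 0.96 × 1.45 × 3.6 = 5.011 m³/s
w_4 = (17.4 − 11.4)/2 = 3 m; q_4 = 0.96 × 1.85 × 3 = 5.328 m³/s
w_5 = (20.1 − 15.2)/2 = 2.45 m; q_5 = 0.72 × 1.28 × 2.45 = 2.258 m³/s
w_6 = (22.1 − 17.4)/2 = 2.35 m; q_6 = 1.09 × 1.77 × 2.35 = 4.534 m³/s
w_7 = (28.2 − 20.1)/2 = 4.05 m; q_7 = 0.80 × 1.48 × 4.05 = 4.795 m³/s
w_8 = (28.2 − 22.1)/2 = 3.05 m; q_8 = 0.44 × 0.52 × 3.05 = 0.6978 m³/s
Q = Σ qᵢ = 28.37 m³/s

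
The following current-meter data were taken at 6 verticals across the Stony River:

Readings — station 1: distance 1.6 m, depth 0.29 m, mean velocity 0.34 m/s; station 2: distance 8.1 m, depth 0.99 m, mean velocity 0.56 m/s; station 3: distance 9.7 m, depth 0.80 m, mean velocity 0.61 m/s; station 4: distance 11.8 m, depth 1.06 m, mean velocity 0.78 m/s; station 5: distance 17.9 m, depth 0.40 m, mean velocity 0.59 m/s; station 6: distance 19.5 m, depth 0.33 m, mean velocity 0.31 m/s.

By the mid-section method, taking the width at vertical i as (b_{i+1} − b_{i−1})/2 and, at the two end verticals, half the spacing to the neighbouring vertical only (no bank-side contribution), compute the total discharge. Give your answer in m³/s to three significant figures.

w_1 = (8.1 − 1.6)/2 = 3.25 m; q_1 = 0.34 × 0.29 × 3.25 = 0.3205 m³/s
w_2 = (9.7 − 1.6)/2 = 4.05 m; q_2 = 0.56 × 0.99 × 4.05 = 2.245 m³/s
w_3 = (11.8 − 8.1)/2 = 1.85 m; q_3 = 0.61 × 0.80 × 1.85 = 0.9028 m³/s
w_4 = (17.9 − 9.7)/2 = 4.1 m; q_4 = 0.78 × 1.06 × 4.1 = 3.390 m³/s
w_5 = (19.5 − 11.8)/2 = 3.85 m; q_5 = 0.59 × 0.40 × 3.85 = 0.9086 m³/s
w_6 = (19.5 − 17.9)/2 = 0.8 m; q_6 = 0.31 × 0.33 × 0.8 = 0.08184 m³/s
Q = Σ qᵢ = 7.849 m³/s

7.85 m³/s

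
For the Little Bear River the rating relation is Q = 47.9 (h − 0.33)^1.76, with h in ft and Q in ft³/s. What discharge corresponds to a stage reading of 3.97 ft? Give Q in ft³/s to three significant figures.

465 ft³/s

Q = 47.9 × (3.97 − 0.33)^1.76 = 47.9 × 3.64^1.76 = 465.5 ft³/s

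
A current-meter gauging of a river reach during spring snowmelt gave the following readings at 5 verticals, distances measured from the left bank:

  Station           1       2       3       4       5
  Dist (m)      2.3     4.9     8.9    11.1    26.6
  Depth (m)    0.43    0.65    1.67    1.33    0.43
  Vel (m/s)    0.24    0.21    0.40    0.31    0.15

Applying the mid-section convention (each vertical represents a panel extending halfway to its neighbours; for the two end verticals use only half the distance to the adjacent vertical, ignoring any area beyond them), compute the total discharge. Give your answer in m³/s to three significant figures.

w_1 = (4.9 − 2.3)/2 = 1.3 m; q_1 = 0.24 × 0.43 × 1.3 = 0.1342 m³/s
w_2 = (8.9 − 2.3)/2 = 3.3 m; q_2 = 0.21 × 0.65 × 3.3 = 0.4505 m³/s
w_3 = (11.1 − 4.9)/2 = 3.1 m; q_3 = 0.40 × 1.67 × 3.1 = 2.071 m³/s
w_4 = (26.6 − 8.9)/2 = 8.85 m; q_4 = 0.31 × 1.33 × 8.85 = 3.649 m³/s
w_5 = (26.6 − 11.1)/2 = 7.75 m; q_5 = 0.15 × 0.43 × 7.75 = 0.4999 m³/s
Q = Σ qᵢ = 6.804 m³/s

6.80 m³/s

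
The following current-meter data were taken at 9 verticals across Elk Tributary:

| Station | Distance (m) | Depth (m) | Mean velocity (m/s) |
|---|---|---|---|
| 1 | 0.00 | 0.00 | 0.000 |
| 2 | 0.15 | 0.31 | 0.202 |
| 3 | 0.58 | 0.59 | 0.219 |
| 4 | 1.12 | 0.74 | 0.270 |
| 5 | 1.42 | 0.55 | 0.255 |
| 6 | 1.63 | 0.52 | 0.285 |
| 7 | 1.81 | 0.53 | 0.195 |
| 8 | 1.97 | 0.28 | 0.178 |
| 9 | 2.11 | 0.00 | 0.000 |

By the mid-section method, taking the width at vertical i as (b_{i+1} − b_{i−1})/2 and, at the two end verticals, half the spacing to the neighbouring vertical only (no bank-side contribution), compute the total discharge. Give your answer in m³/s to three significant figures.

w_2 = (0.58 − 0.00)/2 = 0.29 m; q_2 = 0.202 × 0.31 × 0.29 = 0.01816 m³/s
w_3 = (1.12 − 0.15)/2 = 0.485 m; q_3 = 0.219 × 0.59 × 0.485 = 0.06267 m³/s
w_4 = (1.42 − 0.58)/2 = 0.42 m; q_4 = 0.270 × 0.74 × 0.42 = 0.08392 m³/s
w_5 = (1.63 − 1.12)/2 = 0.255 m; q_5 = 0.255 × 0.55 × 0.255 = 0.03576 m³/s
w_6 = (1.81 − 1.42)/2 = 0.195 m; q_6 = 0.285 × 0.52 × 0.195 = 0.02890 m³/s
w_7 = (1.97 − 1.63)/2 = 0.17 m; q_7 = 0.195 × 0.53 × 0.17 = 0.01757 m³/s
w_8 = (2.11 − 1.81)/2 = 0.15 m; q_8 = 0.178 × 0.28 × 0.15 = 0.007476 m³/s
Stations 1, 9 contribute zero (depth or velocity is 0).
Q = Σ qᵢ = 0.2545 m³/s

0.254 m³/s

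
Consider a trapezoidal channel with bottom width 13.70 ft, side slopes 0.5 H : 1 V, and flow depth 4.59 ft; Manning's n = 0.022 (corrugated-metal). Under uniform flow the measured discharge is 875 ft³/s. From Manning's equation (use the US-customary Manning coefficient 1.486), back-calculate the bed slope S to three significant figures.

0.00700

A = (b + z·y)·y = (13.70 + 0.5×4.59)×4.59 = 73.42 ft²
P = b + 2y√(1+z²) = 13.70 + 2×4.59×√(1+0.5²) = 23.96 ft
R = A/P = 73.42/23.96 = 3.064 ft
S = (Q·n / (1.486·A·R^(2/3)))² = (875×0.022 / (1.486×73.42×2.109))² = 0.006997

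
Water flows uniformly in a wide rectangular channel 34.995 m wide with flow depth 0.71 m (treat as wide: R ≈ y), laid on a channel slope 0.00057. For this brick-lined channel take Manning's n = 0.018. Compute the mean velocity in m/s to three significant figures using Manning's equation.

1.06 m/s

A = b·y = 34.995 × 0.71 = 24.85 m²
Wide channel: R ≈ y = 0.71 m
Q = (1/n)·A·R^(2/3)·S^(1/2) = (1/0.018) × 24.85 × 0.7100^(2/3) × 0.00057^(1/2) = 26.23 m³/s
V = Q/A = 26.23/24.85 = 1.056 m/s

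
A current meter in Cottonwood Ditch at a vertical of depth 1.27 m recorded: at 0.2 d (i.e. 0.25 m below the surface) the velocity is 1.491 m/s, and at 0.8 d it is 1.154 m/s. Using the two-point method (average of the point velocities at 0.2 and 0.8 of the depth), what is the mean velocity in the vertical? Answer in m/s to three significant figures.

1.32 m/s

v̄ = (1.491 + 1.154) / 2 = 1.323 m/s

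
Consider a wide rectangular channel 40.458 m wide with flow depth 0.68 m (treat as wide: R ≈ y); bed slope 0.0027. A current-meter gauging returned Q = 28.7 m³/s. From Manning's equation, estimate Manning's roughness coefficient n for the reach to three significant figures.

0.0385

A = b·y = 40.458 × 0.68 = 27.51 m²
Wide channel: R ≈ y = 0.68 m
n = (1/Q)·A·R^(2/3)·S^(1/2) = (1/28.7) × 27.51 × 0.7733 × 0.05196 = 0.03852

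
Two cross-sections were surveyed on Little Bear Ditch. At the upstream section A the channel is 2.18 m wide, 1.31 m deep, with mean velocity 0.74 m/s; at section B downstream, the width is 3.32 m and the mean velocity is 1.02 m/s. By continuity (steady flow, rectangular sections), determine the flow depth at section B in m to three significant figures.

0.624 m

Q = A₁V₁ = (2.18×1.31) × 0.74 = 2.113 m³/s
d₂ = Q/(b₂ V₂) = 2.113/(3.32×1.02) = 0.6241 m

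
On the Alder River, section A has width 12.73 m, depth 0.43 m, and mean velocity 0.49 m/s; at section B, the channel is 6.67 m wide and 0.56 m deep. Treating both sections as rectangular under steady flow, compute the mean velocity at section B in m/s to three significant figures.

Q = A₁V₁ = (12.73×0.43) × 0.49 = 2.682 m³/s
A₂ = 6.67 × 0.56 = 3.735 m²
V₂ = Q/A₂ = 2.682/3.735 = 0.7181 m/s

0.718 m/s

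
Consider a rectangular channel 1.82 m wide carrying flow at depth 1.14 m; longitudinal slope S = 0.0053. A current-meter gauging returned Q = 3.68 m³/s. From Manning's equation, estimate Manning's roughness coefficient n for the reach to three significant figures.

A = b·y = 1.82 × 1.14 = 2.075 m²
P = b + 2y = 1.82 + 2×1.14 = 4.100 m
R = A/P = 2.075/4.100 = 0.5060 m
n = (1/Q)·A·R^(2/3)·S^(1/2) = (1/3.68) × 2.075 × 0.6350 × 0.07280 = 0.02607

0.0261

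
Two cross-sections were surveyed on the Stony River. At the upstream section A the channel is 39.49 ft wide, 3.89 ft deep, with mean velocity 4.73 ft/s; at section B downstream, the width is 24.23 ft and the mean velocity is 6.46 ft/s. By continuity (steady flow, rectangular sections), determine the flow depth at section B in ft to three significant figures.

4.64 ft

Q = A₁V₁ = (39.49×3.89) × 4.73 = 726.6 ft³/s
d₂ = Q/(b₂ V₂) = 726.6/(24.23×6.46) = 4.642 ft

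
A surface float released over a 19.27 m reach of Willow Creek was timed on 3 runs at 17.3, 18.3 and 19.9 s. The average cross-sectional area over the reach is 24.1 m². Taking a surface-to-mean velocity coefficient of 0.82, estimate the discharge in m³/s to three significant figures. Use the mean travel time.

20.6 m³/s

t̄ = (17.3 + 18.3 + 19.9) / 3 = 18.5 s
v_surface = L / t̄ = 19.27 / 18.5 = 1.042 m/s
v_mean = 0.82 × 1.042 = 0.8541 m/s
Q = A × v_mean = 24.1 × 0.8541 = 20.58 m³/s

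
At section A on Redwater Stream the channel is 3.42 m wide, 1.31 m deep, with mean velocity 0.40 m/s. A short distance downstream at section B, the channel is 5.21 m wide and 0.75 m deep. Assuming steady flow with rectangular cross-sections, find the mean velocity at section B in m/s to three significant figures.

Q = A₁V₁ = (3.42×1.31) × 0.40 = 1.792 m³/s
A₂ = 5.21 × 0.75 = 3.908 m²
V₂ = Q/A₂ = 1.792/3.908 = 0.4586 m/s

0.459 m/s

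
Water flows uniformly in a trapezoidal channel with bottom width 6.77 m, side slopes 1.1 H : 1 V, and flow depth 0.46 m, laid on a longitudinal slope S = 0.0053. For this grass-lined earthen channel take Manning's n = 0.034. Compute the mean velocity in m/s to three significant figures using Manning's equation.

1.18 m/s

A = (b + z·y)·y = (6.77 + 1.1×0.46)×0.46 = 3.347 m²
P = b + 2y√(1+z²) = 6.77 + 2×0.46×√(1+1.1²) = 8.138 m
R = A/P = 3.347/8.138 = 0.4113 m
Q = (1/n)·A·R^(2/3)·S^(1/2) = (1/0.034) × 3.347 × 0.4113^(2/3) × 0.0053^(1/2) = 3.963 m³/s
V = Q/A = 3.963/3.347 = 1.184 m/s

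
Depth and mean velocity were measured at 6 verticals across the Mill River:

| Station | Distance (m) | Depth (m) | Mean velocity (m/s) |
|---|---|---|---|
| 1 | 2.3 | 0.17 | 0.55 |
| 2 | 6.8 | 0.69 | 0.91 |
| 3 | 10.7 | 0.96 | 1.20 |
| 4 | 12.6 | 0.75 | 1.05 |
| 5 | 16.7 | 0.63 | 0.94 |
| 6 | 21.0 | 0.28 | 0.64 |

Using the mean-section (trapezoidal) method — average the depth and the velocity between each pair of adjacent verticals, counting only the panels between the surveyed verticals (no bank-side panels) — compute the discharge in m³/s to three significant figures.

Panel 1-2: Δb = 4.5 m, d̄ = (0.17+0.69)/2 = 0.43, v̄ = (0.55+0.91)/2 = 0.73 → q = 4.5×0.43×0.73 = 1.413 m³/s
Panel 2-3: Δb = 3.9 m, d̄ = (0.69+0.96)/2 = 0.825, v̄ = (0.91+1.20)/2 = 1.055 → q = 3.9×0.825×1.055 = 3.394 m³/s
Panel 3-4: Δb = 1.9 m, d̄ = (0.96+0.75)/2 = 0.855, v̄ = (1.20+1.05)/2 = 1.125 → q = 1.9×0.855×1.125 = 1.828 m³/s
Panel 4-5: Δb = 4.1 m, d̄ = (0.75+0.63)/2 = 0.69, v̄ = (1.05+0.94)/2 = 0.995 → q = 4.1×0.69×0.995 = 2.815 m³/s
Panel 5-6: Δb = 4.3 m, d̄ = (0.63+0.28)/2 = 0.455, v̄ = (0.94+0.64)/2 = 0.79 → q = 4.3×0.455×0.79 = 1.546 m³/s
Q = Σ q = 11.00 m³/s

11.0 m³/s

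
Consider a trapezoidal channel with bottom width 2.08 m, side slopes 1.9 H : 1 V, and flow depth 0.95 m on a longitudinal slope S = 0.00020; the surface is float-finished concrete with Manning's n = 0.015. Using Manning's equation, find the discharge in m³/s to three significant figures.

2.47 m³/s

A = (b + z·y)·y = (2.08 + 1.9×0.95)×0.95 = 3.691 m²
P = b + 2y√(1+z²) = 2.08 + 2×0.95×√(1+1.9²) = 6.159 m
R = A/P = 3.691/6.159 = 0.5992 m
Q = (1/n)·A·R^(2/3)·S^(1/2) = (1/0.015) × 3.691 × 0.5992^(2/3) × 0.00020^(1/2) = 2.473 m³/s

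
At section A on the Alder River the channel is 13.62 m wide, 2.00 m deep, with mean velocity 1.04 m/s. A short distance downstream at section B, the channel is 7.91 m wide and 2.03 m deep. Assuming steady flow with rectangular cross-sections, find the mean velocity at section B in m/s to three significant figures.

1.76 m/s

Q = A₁V₁ = (13.62×2.00) × 1.04 = 28.33 m³/s
A₂ = 7.91 × 2.03 = 16.06 m²
V₂ = Q/A₂ = 28.33/16.06 = 1.764 m/s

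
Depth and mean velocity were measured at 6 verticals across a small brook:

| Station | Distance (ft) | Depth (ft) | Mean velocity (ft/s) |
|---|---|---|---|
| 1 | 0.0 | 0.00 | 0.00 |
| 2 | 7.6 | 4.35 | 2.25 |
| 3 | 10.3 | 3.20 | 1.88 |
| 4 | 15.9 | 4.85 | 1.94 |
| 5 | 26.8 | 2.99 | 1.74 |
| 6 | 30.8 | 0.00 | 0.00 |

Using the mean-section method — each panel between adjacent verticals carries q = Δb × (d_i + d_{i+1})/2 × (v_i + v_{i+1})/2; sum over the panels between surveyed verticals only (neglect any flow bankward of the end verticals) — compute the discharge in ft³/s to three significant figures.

167 ft³/s

Panel 1-2: Δb = 7.6 ft, d̄ = (0.00+4.35)/2 = 2.175, v̄ = (0.00+2.25)/2 = 1.125 → q = 7.6×2.175×1.125 = 18.60 ft³/s
Panel 2-3: Δb = 2.7 ft, d̄ = (4.35+3.20)/2 = 3.775, v̄ = (2.25+1.88)/2 = 2.065 → q = 2.7×3.775×2.065 = 21.05 ft³/s
Panel 3-4: Δb = 5.6 ft, d̄ = (3.20+4.85)/2 = 4.025, v̄ = (1.88+1.94)/2 = 1.91 → q = 5.6×4.025×1.91 = 43.05 ft³/s
Panel 4-5: Δb = 10.9 ft, d̄ = (4.85+2.99)/2 = 3.92, v̄ = (1.94+1.74)/2 = 1.84 → q = 10.9×3.92×1.84 = 78.62 ft³/s
Panel 5-6: Δb = 4 ft, d̄ = (2.99+0.00)/2 = 1.495, v̄ = (1.74+0.00)/2 = 0.87 → q = 4×1.495×0.87 = 5.203 ft³/s
Q = Σ q = 166.5 ft³/s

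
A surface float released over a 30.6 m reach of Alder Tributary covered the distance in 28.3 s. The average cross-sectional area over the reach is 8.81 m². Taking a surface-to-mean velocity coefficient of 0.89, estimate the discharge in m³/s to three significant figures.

8.48 m³/s

v_surface = L / t̄ = 30.6 / 28.3 = 1.081 m/s
v_mean = 0.89 × 1.081 = 0.9623 m/s
Q = A × v_mean = 8.81 × 0.9623 = 8.478 m³/s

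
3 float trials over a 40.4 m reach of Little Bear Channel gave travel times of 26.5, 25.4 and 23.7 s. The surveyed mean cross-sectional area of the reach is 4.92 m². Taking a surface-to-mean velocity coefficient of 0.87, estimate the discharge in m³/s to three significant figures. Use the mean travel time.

t̄ = (26.5 + 25.4 + 23.7) / 3 = 25.2 s
v_surface = L / t̄ = 40.4 / 25.2 = 1.603 m/s
v_mean = 0.87 × 1.603 = 1.395 m/s
Q = A × v_mean = 4.92 × 1.395 = 6.862 m³/s

6.86 m³/s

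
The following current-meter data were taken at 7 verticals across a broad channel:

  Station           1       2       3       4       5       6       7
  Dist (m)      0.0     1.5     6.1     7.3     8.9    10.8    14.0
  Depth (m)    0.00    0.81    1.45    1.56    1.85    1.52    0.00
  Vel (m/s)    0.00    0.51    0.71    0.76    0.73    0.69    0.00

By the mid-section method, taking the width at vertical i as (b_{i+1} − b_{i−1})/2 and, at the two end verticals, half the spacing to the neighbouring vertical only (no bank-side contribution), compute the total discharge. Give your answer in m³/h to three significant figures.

39400 m³/h

w_2 = (6.1 − 0.0)/2 = 3.05 m; q_2 = 0.51 × 0.81 × 3.05 = 1.260 m³/s
w_3 = (7.3 − 1.5)/2 = 2.9 m; q_3 = 0.71 × 1.45 × 2.9 = 2.986 m³/s
w_4 = (8.9 − 6.1)/2 = 1.4 m; q_4 = 0.76 × 1.56 × 1.4 = 1.660 m³/s
w_5 = (10.8 − 7.3)/2 = 1.75 m; q_5 = 0.73 × 1.85 × 1.75 = 2.363 m³/s
w_6 = (14.0 − 8.9)/2 = 2.55 m; q_6 = 0.69 × 1.52 × 2.55 = 2.674 m³/s
Stations 1, 7 contribute zero (depth or velocity is 0).
Q = Σ qᵢ = 10.94 m³/s
= 10.94 × 3600 = 39400 m³/h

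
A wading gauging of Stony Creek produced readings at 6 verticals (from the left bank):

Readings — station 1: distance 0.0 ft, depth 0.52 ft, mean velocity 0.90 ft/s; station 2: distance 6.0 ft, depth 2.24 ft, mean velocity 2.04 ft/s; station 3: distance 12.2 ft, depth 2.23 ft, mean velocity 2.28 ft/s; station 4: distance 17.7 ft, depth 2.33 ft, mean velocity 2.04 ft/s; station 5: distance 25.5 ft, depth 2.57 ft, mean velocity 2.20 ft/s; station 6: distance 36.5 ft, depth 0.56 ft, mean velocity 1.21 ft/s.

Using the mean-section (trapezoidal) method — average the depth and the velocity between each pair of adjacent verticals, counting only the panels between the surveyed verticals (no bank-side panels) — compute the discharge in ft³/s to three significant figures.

139 ft³/s

Panel 1-2: Δb = 6 ft, d̄ = (0.52+2.24)/2 = 1.38, v̄ = (0.90+2.04)/2 = 1.47 → q = 6×1.38×1.47 = 12.17 ft³/s
Panel 2-3: Δb = 6.2 ft, d̄ = (2.24+2.23)/2 = 2.235, v̄ = (2.04+2.28)/2 = 2.16 → q = 6.2×2.235×2.16 = 29.93 ft³/s
Panel 3-4: Δb = 5.5 ft, d̄ = (2.23+2.33)/2 = 2.28, v̄ = (2.28+2.04)/2 = 2.16 → q = 5.5×2.28×2.16 = 27.09 ft³/s
Panel 4-5: Δb = 7.8 ft, d̄ = (2.33+2.57)/2 = 2.45, v̄ = (2.04+2.20)/2 = 2.12 → q = 7.8×2.45×2.12 = 40.51 ft³/s
Panel 5-6: Δb = 11 ft, d̄ = (2.57+0.56)/2 = 1.565, v̄ = (2.20+1.21)/2 = 1.705 → q = 11×1.565×1.705 = 29.35 ft³/s
Q = Σ q = 139.1 ft³/s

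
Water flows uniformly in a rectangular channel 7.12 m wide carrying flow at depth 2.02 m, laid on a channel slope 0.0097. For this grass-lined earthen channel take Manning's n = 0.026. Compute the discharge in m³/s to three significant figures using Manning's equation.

64.5 m³/s

A = b·y = 7.12 × 2.02 = 14.38 m²
P = b + 2y = 7.12 + 2×2.02 = 11.16 m
R = A/P = 14.38/11.16 = 1.289 m
Q = (1/n)·A·R^(2/3)·S^(1/2) = (1/0.026) × 14.38 × 1.289^(2/3) × 0.0097^(1/2) = 64.52 m³/s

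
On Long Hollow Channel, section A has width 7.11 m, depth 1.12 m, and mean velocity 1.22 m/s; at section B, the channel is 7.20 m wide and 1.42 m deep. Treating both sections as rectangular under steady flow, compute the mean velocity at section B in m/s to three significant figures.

0.950 m/s

Q = A₁V₁ = (7.11×1.12) × 1.22 = 9.715 m³/s
A₂ = 7.20 × 1.42 = 10.22 m²
V₂ = Q/A₂ = 9.715/10.22 = 0.9502 m/s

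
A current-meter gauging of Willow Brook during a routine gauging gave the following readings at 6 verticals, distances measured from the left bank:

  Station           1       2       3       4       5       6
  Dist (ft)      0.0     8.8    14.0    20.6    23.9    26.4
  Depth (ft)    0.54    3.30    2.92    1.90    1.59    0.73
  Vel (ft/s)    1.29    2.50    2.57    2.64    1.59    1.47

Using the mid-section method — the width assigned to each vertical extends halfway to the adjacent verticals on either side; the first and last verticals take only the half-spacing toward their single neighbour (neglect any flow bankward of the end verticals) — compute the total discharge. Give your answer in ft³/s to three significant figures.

139 ft³/s

w_1 = (8.8 − 0.0)/2 = 4.4 ft; q_1 = 1.29 × 0.54 × 4.4 = 3.065 ft³/s
w_2 = (14.0 − 0.0)/2 = 7 ft; q_2 = 2.50 × 3.30 × 7 = 57.75 ft³/s
w_3 = (20.6 − 8.8)/2 = 5.9 ft; q_3 = 2.57 × 2.92 × 5.9 = 44.28 ft³/s
w_4 = (23.9 − 14.0)/2 = 4.95 ft; q_4 = 2.64 × 1.90 × 4.95 = 24.83 ft³/s
w_5 = (26.4 − 20.6)/2 = 2.9 ft; q_5 = 1.59 × 1.59 × 2.9 = 7.331 ft³/s
w_6 = (26.4 − 23.9)/2 = 1.25 ft; q_6 = 1.47 × 0.73 × 1.25 = 1.341 ft³/s
Q = Σ qᵢ = 138.6 ft³/s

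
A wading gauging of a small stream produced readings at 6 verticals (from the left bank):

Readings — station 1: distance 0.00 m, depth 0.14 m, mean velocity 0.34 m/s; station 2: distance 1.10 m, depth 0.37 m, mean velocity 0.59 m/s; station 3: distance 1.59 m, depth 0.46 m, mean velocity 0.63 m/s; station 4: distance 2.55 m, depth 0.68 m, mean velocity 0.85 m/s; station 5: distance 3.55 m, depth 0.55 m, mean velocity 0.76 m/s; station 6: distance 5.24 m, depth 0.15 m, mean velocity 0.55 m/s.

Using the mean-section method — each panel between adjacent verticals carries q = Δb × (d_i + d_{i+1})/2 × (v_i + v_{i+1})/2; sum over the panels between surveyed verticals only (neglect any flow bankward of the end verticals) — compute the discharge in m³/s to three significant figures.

Panel 1-2: Δb = 1.1 m, d̄ = (0.14+0.37)/2 = 0.255, v̄ = (0.34+0.59)/2 = 0.465 → q = 1.1×0.255×0.465 = 0.1304 m³/s
Panel 2-3: Δb = 0.49 m, d̄ = (0.37+0.46)/2 = 0.415, v̄ = (0.59+0.63)/2 = 0.61 → q = 0.49×0.415×0.61 = 0.1240 m³/s
Panel 3-4: Δb = 0.96 m, d̄ = (0.46+0.68)/2 = 0.57, v̄ = (0.63+0.85)/2 = 0.74 → q = 0.96×0.57×0.74 = 0.4049 m³/s
Panel 4-5: Δb = 1 m, d̄ = (0.68+0.55)/2 = 0.615, v̄ = (0.85+0.76)/2 = 0.805 → q = 1×0.615×0.805 = 0.4951 m³/s
Panel 5-6: Δb = 1.69 m, d̄ = (0.55+0.15)/2 = 0.35, v̄ = (0.76+0.55)/2 = 0.655 → q = 1.69×0.35×0.655 = 0.3874 m³/s
Q = Σ q = 1.542 m³/s

1.54 m³/s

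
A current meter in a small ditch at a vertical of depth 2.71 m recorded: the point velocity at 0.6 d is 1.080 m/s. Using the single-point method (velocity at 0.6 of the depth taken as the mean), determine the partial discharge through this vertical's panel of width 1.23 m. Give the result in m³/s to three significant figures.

3.60 m³/s

v̄ = v₀.₆ = 1.080 m/s
q = v̄ × d × w = 1.080 × 2.71 × 1.23 = 3.600 m³/s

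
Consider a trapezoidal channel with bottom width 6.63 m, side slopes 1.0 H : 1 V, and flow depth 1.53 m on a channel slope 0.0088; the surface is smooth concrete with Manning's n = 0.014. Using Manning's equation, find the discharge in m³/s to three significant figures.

A = (b + z·y)·y = (6.63 + 1.0×1.53)×1.53 = 12.48 m²
P = b + 2y√(1+z²) = 6.63 + 2×1.53×√(1+1.0²) = 10.96 m
R = A/P = 12.48/10.96 = 1.139 m
Q = (1/n)·A·R^(2/3)·S^(1/2) = (1/0.014) × 12.48 × 1.139^(2/3) × 0.0088^(1/2) = 91.26 m³/s

91.3 m³/s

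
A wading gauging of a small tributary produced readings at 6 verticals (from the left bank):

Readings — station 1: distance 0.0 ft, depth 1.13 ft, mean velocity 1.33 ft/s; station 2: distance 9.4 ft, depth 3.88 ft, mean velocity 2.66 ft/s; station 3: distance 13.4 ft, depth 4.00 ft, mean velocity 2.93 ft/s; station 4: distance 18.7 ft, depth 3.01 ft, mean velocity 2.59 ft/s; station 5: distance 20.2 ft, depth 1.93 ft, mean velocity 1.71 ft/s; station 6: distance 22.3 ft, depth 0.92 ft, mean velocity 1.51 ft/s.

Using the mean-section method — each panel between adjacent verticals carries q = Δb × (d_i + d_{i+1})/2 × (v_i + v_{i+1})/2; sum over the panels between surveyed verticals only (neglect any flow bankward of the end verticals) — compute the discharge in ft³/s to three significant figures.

155 ft³/s

Panel 1-2: Δb = 9.4 ft, d̄ = (1.13+3.88)/2 = 2.505, v̄ = (1.33+2.66)/2 = 1.995 → q = 9.4×2.505×1.995 = 46.98 ft³/s
Panel 2-3: Δb = 4 ft, d̄ = (3.88+4.00)/2 = 3.94, v̄ = (2.66+2.93)/2 = 2.795 → q = 4×3.94×2.795 = 44.05 ft³/s
Panel 3-4: Δb = 5.3 ft, d̄ = (4.00+3.01)/2 = 3.505, v̄ = (2.93+2.59)/2 = 2.76 → q = 5.3×3.505×2.76 = 51.27 ft³/s
Panel 4-5: Δb = 1.5 ft, d̄ = (3.01+1.93)/2 = 2.47, v̄ = (2.59+1.71)/2 = 2.15 → q = 1.5×2.47×2.15 = 7.966 ft³/s
Panel 5-6: Δb = 2.1 ft, d̄ = (1.93+0.92)/2 = 1.425, v̄ = (1.71+1.51)/2 = 1.61 → q = 2.1×1.425×1.61 = 4.818 ft³/s
Q = Σ q = 155.1 ft³/s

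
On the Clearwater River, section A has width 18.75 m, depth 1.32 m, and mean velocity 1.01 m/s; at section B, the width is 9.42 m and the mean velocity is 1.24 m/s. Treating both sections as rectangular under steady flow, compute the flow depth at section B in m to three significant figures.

2.14 m

Q = A₁V₁ = (18.75×1.32) × 1.01 = 25.00 m³/s
d₂ = Q/(b₂ V₂) = 25.00/(9.42×1.24) = 2.140 m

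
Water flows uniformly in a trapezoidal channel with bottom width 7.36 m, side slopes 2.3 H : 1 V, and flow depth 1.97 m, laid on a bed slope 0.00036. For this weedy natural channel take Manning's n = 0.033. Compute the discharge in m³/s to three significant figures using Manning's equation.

16.5 m³/s

A = (b + z·y)·y = (7.36 + 2.3×1.97)×1.97 = 23.43 m²
P = b + 2y√(1+z²) = 7.36 + 2×1.97×√(1+2.3²) = 17.24 m
R = A/P = 23.43/17.24 = 1.359 m
Q = (1/n)·A·R^(2/3)·S^(1/2) = (1/0.033) × 23.43 × 1.359^(2/3) × 0.00036^(1/2) = 16.52 m³/s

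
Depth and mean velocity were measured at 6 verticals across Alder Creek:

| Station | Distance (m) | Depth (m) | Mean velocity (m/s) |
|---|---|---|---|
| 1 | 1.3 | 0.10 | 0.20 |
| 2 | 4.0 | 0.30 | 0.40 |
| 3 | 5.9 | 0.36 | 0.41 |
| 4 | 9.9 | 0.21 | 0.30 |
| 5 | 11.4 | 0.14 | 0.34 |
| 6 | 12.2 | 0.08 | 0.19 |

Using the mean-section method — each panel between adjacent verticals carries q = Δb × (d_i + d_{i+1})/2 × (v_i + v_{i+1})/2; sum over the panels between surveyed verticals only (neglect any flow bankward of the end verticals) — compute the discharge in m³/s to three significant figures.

Panel 1-2: Δb = 2.7 m, d̄ = (0.10+0.30)/2 = 0.2, v̄ = (0.20+0.40)/2 = 0.3 → q = 2.7×0.2×0.3 = 0.1620 m³/s
Panel 2-3: Δb = 1.9 m, d̄ = (0.30+0.36)/2 = 0.33, v̄ = (0.40+0.41)/2 = 0.405 → q = 1.9×0.33×0.405 = 0.2539 m³/s
Panel 3-4: Δb = 4 m, d̄ = (0.36+0.21)/2 = 0.285, v̄ = (0.41+0.30)/2 = 0.355 → q = 4×0.285×0.355 = 0.4047 m³/s
Panel 4-5: Δb = 1.5 m, d̄ = (0.21+0.14)/2 = 0.175, v̄ = (0.30+0.34)/2 = 0.32 → q = 1.5×0.175×0.32 = 0.08400 m³/s
Panel 5-6: Δb = 0.8 m, d̄ = (0.14+0.08)/2 = 0.11, v̄ = (0.34+0.19)/2 = 0.265 → q = 0.8×0.11×0.265 = 0.02332 m³/s
Q = Σ q = 0.9280 m³/s

0.928 m³/s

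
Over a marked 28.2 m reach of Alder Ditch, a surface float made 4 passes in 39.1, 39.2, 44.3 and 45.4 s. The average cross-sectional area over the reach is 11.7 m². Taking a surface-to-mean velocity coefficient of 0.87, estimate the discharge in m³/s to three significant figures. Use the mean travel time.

6.83 m³/s

t̄ = (39.1 + 39.2 + 44.3 + 45.4) / 4 = 42 s
v_surface = L / t̄ = 28.2 / 42 = 0.6714 m/s
v_mean = 0.87 × 0.6714 = 0.5841 m/s
Q = A × v_mean = 11.7 × 0.5841 = 6.834 m³/s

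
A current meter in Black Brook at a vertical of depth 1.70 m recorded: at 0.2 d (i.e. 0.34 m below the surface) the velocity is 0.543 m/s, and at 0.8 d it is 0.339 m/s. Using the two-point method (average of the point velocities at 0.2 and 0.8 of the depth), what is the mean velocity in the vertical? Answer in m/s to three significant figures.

0.441 m/s

v̄ = (0.543 + 0.339) / 2 = 0.4410 m/s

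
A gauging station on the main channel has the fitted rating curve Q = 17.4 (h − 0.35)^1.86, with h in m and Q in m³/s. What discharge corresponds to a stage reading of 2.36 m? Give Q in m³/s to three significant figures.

63.8 m³/s

Q = 17.4 × (2.36 − 0.35)^1.86 = 17.4 × 2.01^1.86 = 63.75 m³/s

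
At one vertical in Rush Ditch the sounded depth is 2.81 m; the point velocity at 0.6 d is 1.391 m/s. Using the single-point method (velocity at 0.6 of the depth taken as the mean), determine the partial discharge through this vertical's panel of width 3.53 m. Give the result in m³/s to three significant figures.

v̄ = v₀.₆ = 1.391 m/s
q = v̄ × d × w = 1.391 × 2.81 × 3.53 = 13.80 m³/s

13.8 m³/s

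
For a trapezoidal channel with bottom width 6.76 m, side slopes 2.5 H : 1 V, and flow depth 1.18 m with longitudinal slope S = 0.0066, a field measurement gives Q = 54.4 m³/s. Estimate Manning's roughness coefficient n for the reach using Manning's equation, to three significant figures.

0.0156

A = (b + z·y)·y = (6.76 + 2.5×1.18)×1.18 = 11.46 m²
P = b + 2y√(1+z²) = 6.76 + 2×1.18×√(1+2.5²) = 13.11 m
R = A/P = 11.46/13.11 = 0.8737 m
n = (1/Q)·A·R^(2/3)·S^(1/2) = (1/54.4) × 11.46 × 0.9139 × 0.08124 = 0.01564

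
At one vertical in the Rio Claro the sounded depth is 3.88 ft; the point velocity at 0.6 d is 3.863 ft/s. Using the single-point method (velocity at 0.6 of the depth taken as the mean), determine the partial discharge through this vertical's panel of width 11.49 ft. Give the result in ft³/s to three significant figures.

172 ft³/s

v̄ = v₀.₆ = 3.863 ft/s
q = v̄ × d × w = 3.863 × 3.88 × 11.49 = 172.2 ft³/s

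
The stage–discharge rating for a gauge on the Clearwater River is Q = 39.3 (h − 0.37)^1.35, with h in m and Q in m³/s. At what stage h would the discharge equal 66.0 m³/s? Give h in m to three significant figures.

1.84 m

h − h₀ = (Q/C)^(1/b) = (66.0/39.3)^(1/1.35) = 1.468 m
h = 0.37 + 1.468 = 1.838 m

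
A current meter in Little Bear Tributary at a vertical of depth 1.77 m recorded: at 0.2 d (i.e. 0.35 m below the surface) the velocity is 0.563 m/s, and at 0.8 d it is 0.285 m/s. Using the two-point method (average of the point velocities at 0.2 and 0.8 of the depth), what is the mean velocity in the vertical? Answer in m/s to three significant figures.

0.424 m/s

v̄ = (0.563 + 0.285) / 2 = 0.4240 m/s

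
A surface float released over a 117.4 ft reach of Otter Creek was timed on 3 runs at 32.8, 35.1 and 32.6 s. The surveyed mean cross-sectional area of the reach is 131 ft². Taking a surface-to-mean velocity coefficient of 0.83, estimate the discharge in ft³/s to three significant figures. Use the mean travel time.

381 ft³/s

t̄ = (32.8 + 35.1 + 32.6) / 3 = 33.5 s
v_surface = L / t̄ = 117.4 / 33.5 = 3.504 ft/s
v_mean = 0.83 × 3.504 = 2.909 ft/s
Q = A × v_mean = 131 × 2.909 = 381.0 ft³/s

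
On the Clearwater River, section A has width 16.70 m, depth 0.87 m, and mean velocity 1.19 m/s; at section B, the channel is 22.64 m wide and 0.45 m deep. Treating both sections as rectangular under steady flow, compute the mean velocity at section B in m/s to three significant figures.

1.70 m/s

Q = A₁V₁ = (16.70×0.87) × 1.19 = 17.29 m³/s
A₂ = 22.64 × 0.45 = 10.19 m²
V₂ = Q/A₂ = 17.29/10.19 = 1.697 m/s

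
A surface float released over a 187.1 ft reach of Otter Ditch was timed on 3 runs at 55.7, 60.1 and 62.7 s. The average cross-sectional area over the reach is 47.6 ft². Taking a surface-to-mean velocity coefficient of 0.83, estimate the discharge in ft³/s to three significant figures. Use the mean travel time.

124 ft³/s

t̄ = (55.7 + 60.1 + 62.7) / 3 = 59.5 s
v_surface = L / t̄ = 187.1 / 59.5 = 3.145 ft/s
v_mean = 0.83 × 3.145 = 2.610 ft/s
Q = A × v_mean = 47.6 × 2.610 = 124.2 ft³/s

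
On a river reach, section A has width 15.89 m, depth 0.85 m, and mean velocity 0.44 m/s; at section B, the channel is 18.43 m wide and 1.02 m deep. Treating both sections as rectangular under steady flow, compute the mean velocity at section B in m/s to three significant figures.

Q = A₁V₁ = (15.89×0.85) × 0.44 = 5.943 m³/s
A₂ = 18.43 × 1.02 = 18.80 m²
V₂ = Q/A₂ = 5.943/18.80 = 0.3161 m/s

0.316 m/s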